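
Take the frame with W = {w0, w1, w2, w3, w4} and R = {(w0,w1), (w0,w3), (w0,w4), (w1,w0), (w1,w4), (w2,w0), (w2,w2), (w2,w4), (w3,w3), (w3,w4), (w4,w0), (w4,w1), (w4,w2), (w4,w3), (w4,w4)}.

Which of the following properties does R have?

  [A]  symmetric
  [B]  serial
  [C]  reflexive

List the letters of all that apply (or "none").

(A) not symmetric: w0 R w3 but not w3 R w0.
(B) serial: every world has an R-successor.
(C) not reflexive: not w0 R w0.

B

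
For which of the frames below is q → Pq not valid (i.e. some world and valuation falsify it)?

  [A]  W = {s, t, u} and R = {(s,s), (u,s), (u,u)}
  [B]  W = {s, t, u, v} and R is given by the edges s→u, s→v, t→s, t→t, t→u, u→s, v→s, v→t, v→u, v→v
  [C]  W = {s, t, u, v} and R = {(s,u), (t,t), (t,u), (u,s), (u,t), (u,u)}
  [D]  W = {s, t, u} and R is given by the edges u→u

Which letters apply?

The schema q → Pq is the dual of axiom T; it is valid on a frame iff R is reflexive.
(A) R is not reflexive (not t R t), so the schema fails here.
(B) R is not reflexive (not s R s), so the schema fails here.
(C) R is not reflexive (not s R s), so the schema fails here.
(D) R is not reflexive (not s R s), so the schema fails here.

A, B, C, D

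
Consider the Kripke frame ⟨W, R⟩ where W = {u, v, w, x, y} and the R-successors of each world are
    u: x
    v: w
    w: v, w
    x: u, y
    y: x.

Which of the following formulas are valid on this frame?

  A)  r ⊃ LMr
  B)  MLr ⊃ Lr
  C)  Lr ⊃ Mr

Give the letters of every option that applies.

R is symmetric: every R-edge is matched by its reverse.
R is not euclidean: x R u and x R y but not u R y.
R is serial: every world has an R-successor.
(A) axiom B: valid iff R is symmetric. R is symmetric — valid.
(B) MLr ⊃ Lr is the dual of axiom 5; it is valid on a frame exactly when R is euclidean. R is not euclidean, so not valid.
(C) Lr ⊃ Mr (axiom D) characterises the serial frames. R is serial — valid.

A, C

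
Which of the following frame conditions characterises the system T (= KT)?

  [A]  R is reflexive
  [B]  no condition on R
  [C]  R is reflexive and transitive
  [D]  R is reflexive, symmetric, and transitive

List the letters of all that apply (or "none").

A

(A) T (= KT) is sound and complete for exactly this class.
(B) this class determines K, not T (= KT).
(C) this class determines S4, not T (= KT).
(D) this class determines S5, not T (= KT).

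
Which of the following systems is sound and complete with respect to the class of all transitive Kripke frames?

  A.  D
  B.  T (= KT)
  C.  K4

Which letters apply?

C

(A) D is determined by the class of serial frames.
(B) T (= KT) is determined by the class of reflexive frames.
(C) K4 is determined by exactly this class.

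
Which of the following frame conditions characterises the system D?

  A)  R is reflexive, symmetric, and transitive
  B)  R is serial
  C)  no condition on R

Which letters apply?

(A) this class determines S5, not D.
(B) D is sound and complete for exactly this class.
(C) this class determines K, not D.

B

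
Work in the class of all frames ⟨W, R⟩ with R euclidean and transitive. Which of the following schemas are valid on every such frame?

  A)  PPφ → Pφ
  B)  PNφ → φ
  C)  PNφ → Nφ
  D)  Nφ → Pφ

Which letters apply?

(A) PPφ → Pφ is the dual of axiom 4; it is valid on a frame exactly when R is transitive. Every such R is transitive, so valid.
(B) PNφ → φ is the dual of axiom B, which corresponds to symmetry. Such an R need not be symmetric — not valid.
(C) PNφ → Nφ is the dual of axiom 5; it is valid on a frame exactly when R is euclidean. Every such R is euclidean, so valid.
(D) Nφ → Pφ is axiom D; it is valid on a frame exactly when R is serial. Such an R need not be serial, so not valid.

A, C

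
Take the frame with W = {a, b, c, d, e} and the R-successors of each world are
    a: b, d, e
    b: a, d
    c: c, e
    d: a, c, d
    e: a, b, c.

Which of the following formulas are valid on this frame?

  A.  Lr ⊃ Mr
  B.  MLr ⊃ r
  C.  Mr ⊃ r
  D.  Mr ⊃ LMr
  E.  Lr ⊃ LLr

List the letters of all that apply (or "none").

R is not symmetric: b R d but not d R b.
R is not transitive: a R b and b R a but not a R a.
R is not euclidean: a R b and a R e but not b R e.
R is serial: every world has an R-successor.
R is not a subset of the identity: a R b with a ≠ b.
(A) Lr ⊃ Mr (axiom D) characterises the serial frames. R is serial — valid.
(B) MLr ⊃ r is the dual of axiom B; it is valid on a frame exactly when R is symmetric. R is not symmetric, so not valid.
(C) Mr ⊃ r (the converse of T) corresponds to R being a subset of the identity. Here R ⊄ identity, so not valid.
(D) axiom 5: valid iff R is euclidean. R is not euclidean — not valid.
(E) Lr ⊃ LLr (axiom 4) characterises the transitive frames. R is not transitive — not valid.

A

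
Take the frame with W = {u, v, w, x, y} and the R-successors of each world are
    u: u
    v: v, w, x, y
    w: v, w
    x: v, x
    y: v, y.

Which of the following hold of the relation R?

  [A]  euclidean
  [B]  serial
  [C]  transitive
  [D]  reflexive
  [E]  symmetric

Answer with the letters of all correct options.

B, D, E

(A) not euclidean: v R w and v R x but not w R x.
(B) serial: every world has an R-successor.
(C) not transitive: w R v and v R x but not w R x.
(D) reflexive: each world relates to itself.
(E) symmetric: every R-edge is matched by its reverse.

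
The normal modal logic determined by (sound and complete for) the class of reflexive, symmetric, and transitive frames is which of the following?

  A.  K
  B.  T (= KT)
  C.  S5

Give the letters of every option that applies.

(A) K is determined by the class of arbitrary frames.
(B) T (= KT) is determined by the class of reflexive frames.
(C) S5 is determined by exactly this class.

C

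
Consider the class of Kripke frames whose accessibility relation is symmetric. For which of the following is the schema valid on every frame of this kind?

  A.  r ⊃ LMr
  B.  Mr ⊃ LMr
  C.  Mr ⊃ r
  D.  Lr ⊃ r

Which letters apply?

(A) r ⊃ LMr (axiom B) characterises the symmetric frames. Every such R is symmetric — valid.
(B) Mr ⊃ LMr is axiom 5; it is valid on a frame exactly when R is euclidean. Such an R need not be euclidean, so not valid.
(C) Mr ⊃ r is the converse of T; it holds exactly when R ⊆ identity. Such an R need not be a subset of the identity — not valid.
(D) Lr ⊃ r is axiom T, which corresponds to reflexivity. Such an R need not be reflexive — not valid.

A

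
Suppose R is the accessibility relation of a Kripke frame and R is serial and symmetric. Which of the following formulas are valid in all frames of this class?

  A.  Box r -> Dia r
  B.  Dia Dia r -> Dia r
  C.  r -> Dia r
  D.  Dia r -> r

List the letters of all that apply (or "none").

(A) Box r -> Dia r (axiom D) characterises the serial frames. Every such R is serial — valid.
(B) Dia Dia r -> Dia r (the dual of axiom 4) characterises the transitive frames. Such an R need not be transitive — not valid.
(C) r -> Dia r (the dual of axiom T) characterises the reflexive frames. Such an R need not be reflexive — not valid.
(D) Dia r -> r is valid only on frames where every R-edge is a self-loop. Such an R need not be a subset of the identity — not valid.

A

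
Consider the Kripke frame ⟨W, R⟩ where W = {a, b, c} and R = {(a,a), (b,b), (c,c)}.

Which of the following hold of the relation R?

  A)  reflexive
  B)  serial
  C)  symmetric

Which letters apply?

(A) reflexive: each world relates to itself.
(B) serial: every world has an R-successor.
(C) symmetric: every R-edge is matched by its reverse.

A, B, C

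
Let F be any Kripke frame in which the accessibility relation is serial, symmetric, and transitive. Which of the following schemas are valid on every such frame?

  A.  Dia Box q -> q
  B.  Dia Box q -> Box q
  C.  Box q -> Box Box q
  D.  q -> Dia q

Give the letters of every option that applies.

A serial symmetric transitive relation is reflexive (take any v with uRv; symmetry gives vRu and transitivity gives uRu), hence an equivalence relation.
(A) Dia Box q -> q is the dual of axiom B, which corresponds to symmetry. Every such R is symmetric — valid.
(B) Dia Box q -> Box q is the dual of axiom 5, which corresponds to the euclidean property. Every such R is euclidean — valid.
(C) Box q -> Box Box q (axiom 4) characterises the transitive frames. Every such R is transitive — valid.
(D) the dual of axiom T: valid iff R is reflexive. Every such R is reflexive — valid.

A, B, C, D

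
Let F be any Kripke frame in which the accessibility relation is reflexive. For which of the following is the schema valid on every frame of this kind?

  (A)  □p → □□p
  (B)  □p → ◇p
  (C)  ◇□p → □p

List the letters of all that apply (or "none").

A reflexive relation is serial.
(A) □p → □□p is axiom 4; it is valid on a frame exactly when R is transitive. Such an R need not be transitive, so not valid.
(B) axiom D: valid iff R is serial. Every such R is serial — valid.
(C) the dual of axiom 5: valid iff R is euclidean. Such an R need not be euclidean — not valid.

B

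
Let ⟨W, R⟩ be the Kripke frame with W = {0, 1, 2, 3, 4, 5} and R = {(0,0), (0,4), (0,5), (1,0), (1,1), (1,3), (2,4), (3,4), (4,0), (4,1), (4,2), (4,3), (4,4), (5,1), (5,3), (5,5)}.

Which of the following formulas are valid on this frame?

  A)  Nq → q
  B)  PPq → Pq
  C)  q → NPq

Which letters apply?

R is not reflexive: not 2 R 2.
R is not symmetric: 0 R 5 but not 5 R 0.
R is not transitive: 0 R 4 and 4 R 1 but not 0 R 1.
(A) Nq → q is axiom T; it is valid on a frame exactly when R is reflexive. R is not reflexive, so not valid.
(B) PPq → Pq is the dual of axiom 4, which corresponds to transitivity. R is not transitive — not valid.
(C) axiom B: valid iff R is symmetric. R is not symmetric — not valid.

none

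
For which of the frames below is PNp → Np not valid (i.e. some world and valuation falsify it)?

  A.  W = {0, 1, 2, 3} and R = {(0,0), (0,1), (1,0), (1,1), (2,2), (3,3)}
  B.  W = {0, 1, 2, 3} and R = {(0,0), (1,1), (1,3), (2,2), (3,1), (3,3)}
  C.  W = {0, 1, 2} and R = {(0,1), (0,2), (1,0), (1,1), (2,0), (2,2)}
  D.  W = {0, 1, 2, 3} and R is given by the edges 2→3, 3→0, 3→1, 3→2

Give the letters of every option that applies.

The schema PNp → Np is the dual of axiom 5; it is valid on a frame iff R is euclidean.
(A) R is euclidean (any two R-successors of the same world are R-related), so the schema is valid here.
(B) R is euclidean (any two R-successors of the same world are R-related), so the schema is valid here.
(C) R is not euclidean (0 R 1 and 0 R 2 but not 1 R 2), so the schema fails here.
(D) R is not euclidean (3 R 0 and 3 R 1 but not 0 R 1), so the schema fails here.

C, D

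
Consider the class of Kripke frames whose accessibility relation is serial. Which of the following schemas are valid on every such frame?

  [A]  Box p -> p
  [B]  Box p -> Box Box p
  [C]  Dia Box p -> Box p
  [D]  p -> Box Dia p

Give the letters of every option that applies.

none

(A) Box p -> p is axiom T; it is valid on a frame exactly when R is reflexive. Such an R need not be reflexive, so not valid.
(B) Box p -> Box Box p (axiom 4) characterises the transitive frames. Such an R need not be transitive — not valid.
(C) Dia Box p -> Box p is the dual of axiom 5, which corresponds to the euclidean property. Such an R need not be euclidean — not valid.
(D) p -> Box Dia p (axiom B) characterises the symmetric frames. Such an R need not be symmetric — not valid.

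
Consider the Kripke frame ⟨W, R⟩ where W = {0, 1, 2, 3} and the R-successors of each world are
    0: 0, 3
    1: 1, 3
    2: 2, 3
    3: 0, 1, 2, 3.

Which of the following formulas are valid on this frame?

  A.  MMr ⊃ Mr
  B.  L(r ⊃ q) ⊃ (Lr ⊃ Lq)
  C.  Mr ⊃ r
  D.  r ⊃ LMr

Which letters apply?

R is symmetric: every R-edge is matched by its reverse.
R is not transitive: 0 R 3 and 3 R 1 but not 0 R 1.
R is not a subset of the identity: 0 R 3 with 0 ≠ 3.
(A) MMr ⊃ Mr is the dual of axiom 4, which corresponds to transitivity. R is not transitive — not valid.
(B) L(r ⊃ q) ⊃ (Lr ⊃ Lq) is axiom K, valid on every Kripke frame — valid.
(C) Mr ⊃ r is the converse of T; it holds exactly when R ⊆ identity. Here R ⊄ identity — not valid.
(D) r ⊃ LMr is axiom B; it is valid on a frame exactly when R is symmetric. R is symmetric, so valid.

B, D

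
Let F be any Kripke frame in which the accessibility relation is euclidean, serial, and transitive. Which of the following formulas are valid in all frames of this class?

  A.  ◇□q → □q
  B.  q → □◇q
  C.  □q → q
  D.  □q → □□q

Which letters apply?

A, D

(A) ◇□q → □q is the dual of axiom 5, which corresponds to the euclidean property. Every such R is euclidean — valid.
(B) q → □◇q is axiom B, which corresponds to symmetry. Such an R need not be symmetric — not valid.
(C) □q → q is axiom T; it is valid on a frame exactly when R is reflexive. Such an R need not be reflexive, so not valid.
(D) □q → □□q (axiom 4) characterises the transitive frames. Every such R is transitive — valid.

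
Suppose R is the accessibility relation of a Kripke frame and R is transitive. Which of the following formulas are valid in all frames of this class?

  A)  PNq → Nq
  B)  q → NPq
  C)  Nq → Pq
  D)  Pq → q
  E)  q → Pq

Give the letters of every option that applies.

(A) the dual of axiom 5: valid iff R is euclidean. Such an R need not be euclidean — not valid.
(B) axiom B: valid iff R is symmetric. Such an R need not be symmetric — not valid.
(C) Nq → Pq is axiom D, which corresponds to seriality. Such an R need not be serial — not valid.
(D) Pq → q is valid only on frames where every R-edge is a self-loop. Such an R need not be a subset of the identity — not valid.
(E) q → Pq is the dual of axiom T; it is valid on a frame exactly when R is reflexive. Such an R need not be reflexive, so not valid.

none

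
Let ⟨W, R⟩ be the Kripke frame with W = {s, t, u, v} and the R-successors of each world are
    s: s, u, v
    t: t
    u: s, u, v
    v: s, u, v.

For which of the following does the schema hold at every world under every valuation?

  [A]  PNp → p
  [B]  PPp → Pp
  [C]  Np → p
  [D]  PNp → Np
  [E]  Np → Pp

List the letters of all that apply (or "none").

R is reflexive: each world relates to itself.
R is symmetric: every R-edge is matched by its reverse.
R is transitive: R is closed under composition.
R is euclidean: any two R-successors of the same world are R-related.
R is serial: every world has an R-successor.
(A) the dual of axiom B: valid iff R is symmetric. R is symmetric — valid.
(B) the dual of axiom 4: valid iff R is transitive. R is transitive — valid.
(C) Np → p is axiom T; it is valid on a frame exactly when R is reflexive. R is reflexive, so valid.
(D) the dual of axiom 5: valid iff R is euclidean. R is euclidean — valid.
(E) Np → Pp is axiom D, which corresponds to seriality. R is serial — valid.

A, B, C, D, E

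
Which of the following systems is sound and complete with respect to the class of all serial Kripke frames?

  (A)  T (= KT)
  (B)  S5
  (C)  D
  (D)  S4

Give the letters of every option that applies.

(A) T (= KT) is determined by the class of reflexive frames.
(B) S5 is determined by the class of reflexive, symmetric, and transitive frames.
(C) D is determined by exactly this class.
(D) S4 is determined by the class of reflexive and transitive frames.

C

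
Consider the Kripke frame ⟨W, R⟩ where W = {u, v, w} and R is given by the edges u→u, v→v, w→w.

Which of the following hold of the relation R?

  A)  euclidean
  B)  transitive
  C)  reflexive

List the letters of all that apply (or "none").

(A) euclidean: any two R-successors of the same world are R-related.
(B) transitive: R is closed under composition.
(C) reflexive: each world relates to itself.

A, B, C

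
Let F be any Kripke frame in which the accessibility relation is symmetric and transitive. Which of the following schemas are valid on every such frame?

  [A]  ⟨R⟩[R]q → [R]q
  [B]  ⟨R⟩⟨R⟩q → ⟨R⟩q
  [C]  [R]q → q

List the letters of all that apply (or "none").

A symmetric transitive relation is euclidean (uRv and uRw give vRu by symmetry, then vRw by transitivity).
(A) ⟨R⟩[R]q → [R]q (the dual of axiom 5) characterises the euclidean frames. Every such R is euclidean — valid.
(B) the dual of axiom 4: valid iff R is transitive. Every such R is transitive — valid.
(C) [R]q → q is axiom T; it is valid on a frame exactly when R is reflexive. Such an R need not be reflexive, so not valid.

A, B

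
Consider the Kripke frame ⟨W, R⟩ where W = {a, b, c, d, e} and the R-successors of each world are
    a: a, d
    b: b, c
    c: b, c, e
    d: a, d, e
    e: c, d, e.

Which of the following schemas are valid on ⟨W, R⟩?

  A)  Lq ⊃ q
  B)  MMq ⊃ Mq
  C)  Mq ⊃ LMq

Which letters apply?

A

R is reflexive: each world relates to itself.
R is not transitive: a R d and d R e but not a R e.
R is not euclidean: c R b and c R e but not b R e.
(A) Lq ⊃ q (axiom T) characterises the reflexive frames. R is reflexive — valid.
(B) the dual of axiom 4: valid iff R is transitive. R is not transitive — not valid.
(C) axiom 5: valid iff R is euclidean. R is not euclidean — not valid.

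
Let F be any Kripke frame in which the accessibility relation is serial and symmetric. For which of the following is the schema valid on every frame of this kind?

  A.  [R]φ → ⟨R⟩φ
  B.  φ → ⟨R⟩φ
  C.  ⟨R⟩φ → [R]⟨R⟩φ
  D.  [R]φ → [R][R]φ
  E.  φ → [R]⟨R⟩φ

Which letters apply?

A, E

(A) [R]φ → ⟨R⟩φ is axiom D; it is valid on a frame exactly when R is serial. Every such R is serial, so valid.
(B) the dual of axiom T: valid iff R is reflexive. Such an R need not be reflexive — not valid.
(C) ⟨R⟩φ → [R]⟨R⟩φ (axiom 5) characterises the euclidean frames. Such an R need not be euclidean — not valid.
(D) axiom 4: valid iff R is transitive. Such an R need not be transitive — not valid.
(E) φ → [R]⟨R⟩φ (axiom B) characterises the symmetric frames. Every such R is symmetric — valid.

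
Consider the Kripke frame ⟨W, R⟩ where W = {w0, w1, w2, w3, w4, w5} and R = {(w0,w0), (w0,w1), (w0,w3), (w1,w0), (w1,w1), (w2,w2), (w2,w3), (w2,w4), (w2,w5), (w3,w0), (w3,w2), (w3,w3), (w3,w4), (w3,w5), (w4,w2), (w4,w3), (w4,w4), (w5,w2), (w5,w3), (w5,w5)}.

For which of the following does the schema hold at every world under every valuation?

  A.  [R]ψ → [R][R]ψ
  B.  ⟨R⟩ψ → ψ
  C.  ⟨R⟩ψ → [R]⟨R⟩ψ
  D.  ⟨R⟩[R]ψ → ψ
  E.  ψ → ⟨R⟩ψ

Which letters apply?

R is reflexive: each world relates to itself.
R is symmetric: every R-edge is matched by its reverse.
R is not transitive: w0 R w3 and w3 R w2 but not w0 R w2.
R is not euclidean: w0 R w1 and w0 R w3 but not w1 R w3.
R is not a subset of the identity: w0 R w1 with w0 ≠ w1.
(A) [R]ψ → [R][R]ψ is axiom 4; it is valid on a frame exactly when R is transitive. R is not transitive, so not valid.
(B) ⟨R⟩ψ → ψ is valid only on frames where every R-edge is a self-loop. Here R ⊄ identity — not valid.
(C) ⟨R⟩ψ → [R]⟨R⟩ψ is axiom 5, which corresponds to the euclidean property. R is not euclidean — not valid.
(D) ⟨R⟩[R]ψ → ψ (the dual of axiom B) characterises the symmetric frames. R is symmetric — valid.
(E) ψ → ⟨R⟩ψ (the dual of axiom T) characterises the reflexive frames. R is reflexive — valid.

D, E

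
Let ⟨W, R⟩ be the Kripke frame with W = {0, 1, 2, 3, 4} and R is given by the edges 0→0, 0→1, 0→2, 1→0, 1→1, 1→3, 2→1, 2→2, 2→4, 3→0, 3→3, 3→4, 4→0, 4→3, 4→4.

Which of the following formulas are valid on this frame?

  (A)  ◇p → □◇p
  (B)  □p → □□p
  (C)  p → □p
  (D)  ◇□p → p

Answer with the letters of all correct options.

none

R is not symmetric: 0 R 2 but not 2 R 0.
R is not transitive: 0 R 1 and 1 R 3 but not 0 R 3.
R is not euclidean: 0 R 1 and 0 R 2 but not 1 R 2.
R is not a subset of the identity: 0 R 1 with 0 ≠ 1.
(A) ◇p → □◇p is axiom 5, which corresponds to the euclidean property. R is not euclidean — not valid.
(B) □p → □□p is axiom 4, which corresponds to transitivity. R is not transitive — not valid.
(C) p → □p is equivalent to ◇p→p; it holds exactly when R ⊆ identity. Here R ⊄ identity — not valid.
(D) the dual of axiom B: valid iff R is symmetric. R is not symmetric — not valid.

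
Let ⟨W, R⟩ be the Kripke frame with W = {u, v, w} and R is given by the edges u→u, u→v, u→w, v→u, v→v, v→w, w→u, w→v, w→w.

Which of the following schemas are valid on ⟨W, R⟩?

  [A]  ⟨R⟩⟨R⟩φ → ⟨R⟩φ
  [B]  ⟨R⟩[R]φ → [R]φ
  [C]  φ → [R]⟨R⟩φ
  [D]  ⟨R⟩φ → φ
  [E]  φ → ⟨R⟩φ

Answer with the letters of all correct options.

R is reflexive: each world relates to itself.
R is symmetric: every R-edge is matched by its reverse.
R is transitive: R is closed under composition.
R is euclidean: any two R-successors of the same world are R-related.
R is not a subset of the identity: u R v with u ≠ v.
(A) ⟨R⟩⟨R⟩φ → ⟨R⟩φ is the dual of axiom 4; it is valid on a frame exactly when R is transitive. R is transitive, so valid.
(B) ⟨R⟩[R]φ → [R]φ is the dual of axiom 5; it is valid on a frame exactly when R is euclidean. R is euclidean, so valid.
(C) axiom B: valid iff R is symmetric. R is symmetric — valid.
(D) ⟨R⟩φ → φ is the converse of T; it holds exactly when R ⊆ identity. Here R ⊄ identity — not valid.
(E) φ → ⟨R⟩φ (the dual of axiom T) characterises the reflexive frames. R is reflexive — valid.

A, B, C, E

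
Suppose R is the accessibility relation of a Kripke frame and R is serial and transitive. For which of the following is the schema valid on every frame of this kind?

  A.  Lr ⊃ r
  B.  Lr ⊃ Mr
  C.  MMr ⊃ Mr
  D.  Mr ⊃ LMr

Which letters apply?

B, C

(A) Lr ⊃ r is axiom T, which corresponds to reflexivity. Such an R need not be reflexive — not valid.
(B) Lr ⊃ Mr (axiom D) characterises the serial frames. Every such R is serial — valid.
(C) MMr ⊃ Mr is the dual of axiom 4, which corresponds to transitivity. Every such R is transitive — valid.
(D) Mr ⊃ LMr is axiom 5, which corresponds to the euclidean property. Such an R need not be euclidean — not valid.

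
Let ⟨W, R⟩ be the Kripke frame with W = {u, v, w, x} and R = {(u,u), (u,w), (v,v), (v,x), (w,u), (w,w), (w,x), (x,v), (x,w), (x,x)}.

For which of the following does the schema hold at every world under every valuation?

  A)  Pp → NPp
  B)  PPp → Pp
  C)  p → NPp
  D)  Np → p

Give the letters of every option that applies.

R is reflexive: each world relates to itself.
R is symmetric: every R-edge is matched by its reverse.
R is not transitive: u R w and w R x but not u R x.
R is not euclidean: w R u and w R x but not u R x.
(A) Pp → NPp is axiom 5, which corresponds to the euclidean property. R is not euclidean — not valid.
(B) the dual of axiom 4: valid iff R is transitive. R is not transitive — not valid.
(C) p → NPp is axiom B; it is valid on a frame exactly when R is symmetric. R is symmetric, so valid.
(D) Np → p is axiom T; it is valid on a frame exactly when R is reflexive. R is reflexive, so valid.

C, D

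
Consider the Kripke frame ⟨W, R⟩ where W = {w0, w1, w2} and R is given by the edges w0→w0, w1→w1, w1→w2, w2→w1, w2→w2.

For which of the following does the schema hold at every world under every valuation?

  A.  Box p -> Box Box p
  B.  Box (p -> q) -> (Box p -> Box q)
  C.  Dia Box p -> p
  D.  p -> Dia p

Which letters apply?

R is reflexive: each world relates to itself.
R is symmetric: every R-edge is matched by its reverse.
R is transitive: R is closed under composition.
(A) Box p -> Box Box p is axiom 4, which corresponds to transitivity. R is transitive — valid.
(B) this is just K, valid on every normal frame.
(C) Dia Box p -> p (the dual of axiom B) characterises the symmetric frames. R is symmetric — valid.
(D) the dual of axiom T: valid iff R is reflexive. R is reflexive — valid.

A, B, C, D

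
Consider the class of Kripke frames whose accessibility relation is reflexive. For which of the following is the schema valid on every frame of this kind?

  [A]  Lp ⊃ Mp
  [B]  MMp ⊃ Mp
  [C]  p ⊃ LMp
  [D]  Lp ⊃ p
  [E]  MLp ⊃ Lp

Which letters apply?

A, D

A reflexive relation is serial.
(A) axiom D: valid iff R is serial. Every such R is serial — valid.
(B) MMp ⊃ Mp is the dual of axiom 4, which corresponds to transitivity. Such an R need not be transitive — not valid.
(C) p ⊃ LMp (axiom B) characterises the symmetric frames. Such an R need not be symmetric — not valid.
(D) Lp ⊃ p is axiom T, which corresponds to reflexivity. Every such R is reflexive — valid.
(E) the dual of axiom 5: valid iff R is euclidean. Such an R need not be euclidean — not valid.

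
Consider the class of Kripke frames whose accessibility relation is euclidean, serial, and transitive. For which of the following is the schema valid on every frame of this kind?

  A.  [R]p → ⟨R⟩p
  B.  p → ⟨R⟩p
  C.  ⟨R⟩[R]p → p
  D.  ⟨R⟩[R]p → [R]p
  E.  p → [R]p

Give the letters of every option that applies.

A, D

(A) [R]p → ⟨R⟩p (axiom D) characterises the serial frames. Every such R is serial — valid.
(B) the dual of axiom T: valid iff R is reflexive. Such an R need not be reflexive — not valid.
(C) ⟨R⟩[R]p → p is the dual of axiom B; it is valid on a frame exactly when R is symmetric. Such an R need not be symmetric, so not valid.
(D) ⟨R⟩[R]p → [R]p is the dual of axiom 5; it is valid on a frame exactly when R is euclidean. Every such R is euclidean, so valid.
(E) p → [R]p (equivalent to ◇p→p) corresponds to R being a subset of the identity. Such an R need not be a subset of the identity, so not valid.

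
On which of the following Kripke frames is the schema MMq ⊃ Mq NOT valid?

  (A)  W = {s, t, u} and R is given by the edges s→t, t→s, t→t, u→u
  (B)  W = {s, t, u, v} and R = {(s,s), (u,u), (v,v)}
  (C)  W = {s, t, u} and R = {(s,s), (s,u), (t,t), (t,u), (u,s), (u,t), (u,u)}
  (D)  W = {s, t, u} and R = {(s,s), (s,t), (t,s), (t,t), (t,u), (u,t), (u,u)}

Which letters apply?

The schema MMq ⊃ Mq is the dual of axiom 4; it is valid on a frame iff R is transitive.
(A) R is not transitive (s R t and t R s but not s R s), so the schema fails here.
(B) R is transitive (R is closed under composition), so the schema is valid here.
(C) R is not transitive (s R u and u R t but not s R t), so the schema fails here.
(D) R is not transitive (s R t and t R u but not s R u), so the schema fails here.

A, C, D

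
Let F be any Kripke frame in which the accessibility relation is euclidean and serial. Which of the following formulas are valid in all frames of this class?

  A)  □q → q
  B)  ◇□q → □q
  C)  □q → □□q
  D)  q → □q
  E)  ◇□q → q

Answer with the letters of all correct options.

B

(A) □q → q is axiom T, which corresponds to reflexivity. Such an R need not be reflexive — not valid.
(B) ◇□q → □q (the dual of axiom 5) characterises the euclidean frames. Every such R is euclidean — valid.
(C) □q → □□q (axiom 4) characterises the transitive frames. Such an R need not be transitive — not valid.
(D) q → □q is valid only on frames where every R-edge is a self-loop. Such an R need not be a subset of the identity — not valid.
(E) ◇□q → q (the dual of axiom B) characterises the symmetric frames. Such an R need not be symmetric — not valid.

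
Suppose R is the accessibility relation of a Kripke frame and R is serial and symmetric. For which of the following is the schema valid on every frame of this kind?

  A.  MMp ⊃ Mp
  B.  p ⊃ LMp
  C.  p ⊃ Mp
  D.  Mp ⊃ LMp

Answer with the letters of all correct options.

(A) MMp ⊃ Mp is the dual of axiom 4, which corresponds to transitivity. Such an R need not be transitive — not valid.
(B) p ⊃ LMp (axiom B) characterises the symmetric frames. Every such R is symmetric — valid.
(C) the dual of axiom T: valid iff R is reflexive. Such an R need not be reflexive — not valid.
(D) Mp ⊃ LMp is axiom 5, which corresponds to the euclidean property. Such an R need not be euclidean — not valid.

B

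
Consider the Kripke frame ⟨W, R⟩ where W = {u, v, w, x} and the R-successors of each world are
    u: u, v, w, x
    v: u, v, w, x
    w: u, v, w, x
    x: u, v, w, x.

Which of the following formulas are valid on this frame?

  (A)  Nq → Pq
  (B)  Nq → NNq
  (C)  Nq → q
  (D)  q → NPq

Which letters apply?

R is reflexive: each world relates to itself.
R is symmetric: every R-edge is matched by its reverse.
R is transitive: R is closed under composition.
R is serial: every world has an R-successor.
(A) Nq → Pq is axiom D, which corresponds to seriality. R is serial — valid.
(B) Nq → NNq is axiom 4; it is valid on a frame exactly when R is transitive. R is transitive, so valid.
(C) Nq → q is axiom T, which corresponds to reflexivity. R is reflexive — valid.
(D) axiom B: valid iff R is symmetric. R is symmetric — valid.

A, B, C, D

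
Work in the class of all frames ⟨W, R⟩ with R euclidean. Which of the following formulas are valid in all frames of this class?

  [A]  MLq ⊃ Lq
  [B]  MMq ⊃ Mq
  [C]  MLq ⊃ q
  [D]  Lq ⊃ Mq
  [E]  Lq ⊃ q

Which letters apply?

(A) the dual of axiom 5: valid iff R is euclidean. Every such R is euclidean — valid.
(B) the dual of axiom 4: valid iff R is transitive. Such an R need not be transitive — not valid.
(C) MLq ⊃ q is the dual of axiom B, which corresponds to symmetry. Such an R need not be symmetric — not valid.
(D) Lq ⊃ Mq (axiom D) characterises the serial frames. Such an R need not be serial — not valid.
(E) Lq ⊃ q is axiom T; it is valid on a frame exactly when R is reflexive. Such an R need not be reflexive, so not valid.

A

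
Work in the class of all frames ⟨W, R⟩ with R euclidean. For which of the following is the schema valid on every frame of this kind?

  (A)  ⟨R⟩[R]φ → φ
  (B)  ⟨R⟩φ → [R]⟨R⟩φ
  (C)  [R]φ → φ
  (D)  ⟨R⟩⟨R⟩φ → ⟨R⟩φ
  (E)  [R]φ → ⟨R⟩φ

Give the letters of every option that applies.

B

(A) ⟨R⟩[R]φ → φ (the dual of axiom B) characterises the symmetric frames. Such an R need not be symmetric — not valid.
(B) ⟨R⟩φ → [R]⟨R⟩φ is axiom 5, which corresponds to the euclidean property. Every such R is euclidean — valid.
(C) [R]φ → φ (axiom T) characterises the reflexive frames. Such an R need not be reflexive — not valid.
(D) ⟨R⟩⟨R⟩φ → ⟨R⟩φ is the dual of axiom 4, which corresponds to transitivity. Such an R need not be transitive — not valid.
(E) [R]φ → ⟨R⟩φ (axiom D) characterises the serial frames. Such an R need not be serial — not valid.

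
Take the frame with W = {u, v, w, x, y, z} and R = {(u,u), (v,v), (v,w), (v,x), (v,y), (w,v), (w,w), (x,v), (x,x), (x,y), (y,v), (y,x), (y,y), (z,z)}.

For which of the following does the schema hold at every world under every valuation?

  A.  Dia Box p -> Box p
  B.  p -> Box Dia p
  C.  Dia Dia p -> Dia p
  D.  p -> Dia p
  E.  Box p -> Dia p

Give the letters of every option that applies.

B, D, E

R is reflexive: each world relates to itself.
R is symmetric: every R-edge is matched by its reverse.
R is not transitive: w R v and v R x but not w R x.
R is not euclidean: v R w and v R x but not w R x.
R is serial: every world has an R-successor.
(A) Dia Box p -> Box p (the dual of axiom 5) characterises the euclidean frames. R is not euclidean — not valid.
(B) p -> Box Dia p is axiom B, which corresponds to symmetry. R is symmetric — valid.
(C) the dual of axiom 4: valid iff R is transitive. R is not transitive — not valid.
(D) p -> Dia p is the dual of axiom T, which corresponds to reflexivity. R is reflexive — valid.
(E) Box p -> Dia p is axiom D; it is valid on a frame exactly when R is serial. R is serial, so valid.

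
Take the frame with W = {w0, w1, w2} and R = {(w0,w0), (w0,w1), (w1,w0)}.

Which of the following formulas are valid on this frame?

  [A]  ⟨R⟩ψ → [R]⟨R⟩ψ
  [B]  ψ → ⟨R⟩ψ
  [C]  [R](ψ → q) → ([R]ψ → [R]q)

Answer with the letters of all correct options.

C

R is not reflexive: not w1 R w1.
R is not euclidean: w0 R w1 and w0 R w1 but not w1 R w1.
(A) ⟨R⟩ψ → [R]⟨R⟩ψ is axiom 5; it is valid on a frame exactly when R is euclidean. R is not euclidean, so not valid.
(B) the dual of axiom T: valid iff R is reflexive. R is not reflexive — not valid.
(C) this is just K, valid on every normal frame.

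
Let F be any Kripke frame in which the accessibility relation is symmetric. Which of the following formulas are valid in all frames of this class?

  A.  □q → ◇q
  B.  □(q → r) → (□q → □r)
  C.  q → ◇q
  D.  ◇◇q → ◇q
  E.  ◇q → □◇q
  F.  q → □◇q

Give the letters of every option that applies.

(A) □q → ◇q (axiom D) characterises the serial frames. Such an R need not be serial — not valid.
(B) □(q → r) → (□q → □r) is the K axiom; it holds on all frames — valid.
(C) the dual of axiom T: valid iff R is reflexive. Such an R need not be reflexive — not valid.
(D) ◇◇q → ◇q is the dual of axiom 4, which corresponds to transitivity. Such an R need not be transitive — not valid.
(E) ◇q → □◇q is axiom 5; it is valid on a frame exactly when R is euclidean. Such an R need not be euclidean, so not valid.
(F) q → □◇q is axiom B; it is valid on a frame exactly when R is symmetric. Every such R is symmetric, so valid.

B, F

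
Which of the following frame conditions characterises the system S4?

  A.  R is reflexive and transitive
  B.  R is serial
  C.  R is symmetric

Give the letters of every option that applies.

A

(A) S4 is sound and complete for exactly this class.
(B) this class determines D, not S4.
(C) this class determines KB, not S4.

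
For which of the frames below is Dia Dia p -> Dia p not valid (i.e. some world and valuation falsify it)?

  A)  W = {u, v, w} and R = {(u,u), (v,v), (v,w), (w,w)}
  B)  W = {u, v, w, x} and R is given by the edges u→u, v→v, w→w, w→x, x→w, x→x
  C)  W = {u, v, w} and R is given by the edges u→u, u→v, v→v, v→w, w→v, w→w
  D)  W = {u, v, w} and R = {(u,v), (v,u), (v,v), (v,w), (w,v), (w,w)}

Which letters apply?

The schema Dia Dia p -> Dia p is the dual of axiom 4; it is valid on a frame iff R is transitive.
(A) R is transitive (R is closed under composition), so the schema is valid here.
(B) R is transitive (R is closed under composition), so the schema is valid here.
(C) R is not transitive (u R v and v R w but not u R w), so the schema fails here.
(D) R is not transitive (u R v and v R u but not u R u), so the schema fails here.

C, D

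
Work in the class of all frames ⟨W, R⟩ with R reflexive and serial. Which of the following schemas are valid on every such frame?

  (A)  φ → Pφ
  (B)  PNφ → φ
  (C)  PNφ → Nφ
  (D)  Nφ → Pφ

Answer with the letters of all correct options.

(A) φ → Pφ is the dual of axiom T, which corresponds to reflexivity. Every such R is reflexive — valid.
(B) PNφ → φ is the dual of axiom B, which corresponds to symmetry. Such an R need not be symmetric — not valid.
(C) PNφ → Nφ is the dual of axiom 5, which corresponds to the euclidean property. Such an R need not be euclidean — not valid.
(D) Nφ → Pφ is axiom D; it is valid on a frame exactly when R is serial. Every such R is serial, so valid.

A, D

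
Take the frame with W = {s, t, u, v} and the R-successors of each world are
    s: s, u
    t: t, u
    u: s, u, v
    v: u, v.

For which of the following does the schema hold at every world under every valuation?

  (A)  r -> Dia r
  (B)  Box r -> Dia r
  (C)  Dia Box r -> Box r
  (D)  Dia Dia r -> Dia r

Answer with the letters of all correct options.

R is reflexive: each world relates to itself.
R is not transitive: s R u and u R v but not s R v.
R is not euclidean: t R u and t R t but not u R t.
R is serial: every world has an R-successor.
(A) r -> Dia r (the dual of axiom T) characterises the reflexive frames. R is reflexive — valid.
(B) Box r -> Dia r is axiom D, which corresponds to seriality. R is serial — valid.
(C) Dia Box r -> Box r is the dual of axiom 5; it is valid on a frame exactly when R is euclidean. R is not euclidean, so not valid.
(D) the dual of axiom 4: valid iff R is transitive. R is not transitive — not valid.

A, B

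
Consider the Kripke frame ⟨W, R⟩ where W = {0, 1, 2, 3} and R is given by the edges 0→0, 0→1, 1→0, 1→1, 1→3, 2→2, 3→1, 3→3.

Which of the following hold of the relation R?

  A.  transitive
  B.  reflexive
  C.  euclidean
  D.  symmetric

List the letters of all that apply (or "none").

B, D

(A) not transitive: 0 R 1 and 1 R 3 but not 0 R 3.
(B) reflexive: each world relates to itself.
(C) not euclidean: 1 R 0 and 1 R 3 but not 0 R 3.
(D) symmetric: every R-edge is matched by its reverse.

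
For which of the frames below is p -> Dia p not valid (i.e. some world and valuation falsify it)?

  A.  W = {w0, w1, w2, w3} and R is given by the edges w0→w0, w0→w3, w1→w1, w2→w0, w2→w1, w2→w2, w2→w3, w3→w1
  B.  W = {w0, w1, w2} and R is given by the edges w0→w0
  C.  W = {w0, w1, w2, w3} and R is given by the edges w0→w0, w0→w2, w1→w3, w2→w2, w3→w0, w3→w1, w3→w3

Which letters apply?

The schema p -> Dia p is the dual of axiom T; it is valid on a frame iff R is reflexive.
(A) R is not reflexive (not w3 R w3), so the schema fails here.
(B) R is not reflexive (not w1 R w1), so the schema fails here.
(C) R is not reflexive (not w1 R w1), so the schema fails here.

A, B, C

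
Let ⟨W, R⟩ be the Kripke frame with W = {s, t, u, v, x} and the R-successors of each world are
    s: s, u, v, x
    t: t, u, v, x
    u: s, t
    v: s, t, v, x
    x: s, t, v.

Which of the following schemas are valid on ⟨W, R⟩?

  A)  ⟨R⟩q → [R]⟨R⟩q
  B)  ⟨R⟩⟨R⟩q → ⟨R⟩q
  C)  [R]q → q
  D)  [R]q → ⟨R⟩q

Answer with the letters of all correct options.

R is not reflexive: not u R u.
R is not transitive: s R u and u R t but not s R t.
R is not euclidean: s R u and s R v but not u R v.
R is serial: every world has an R-successor.
(A) axiom 5: valid iff R is euclidean. R is not euclidean — not valid.
(B) ⟨R⟩⟨R⟩q → ⟨R⟩q (the dual of axiom 4) characterises the transitive frames. R is not transitive — not valid.
(C) [R]q → q (axiom T) characterises the reflexive frames. R is not reflexive — not valid.
(D) [R]q → ⟨R⟩q (axiom D) characterises the serial frames. R is serial — valid.

D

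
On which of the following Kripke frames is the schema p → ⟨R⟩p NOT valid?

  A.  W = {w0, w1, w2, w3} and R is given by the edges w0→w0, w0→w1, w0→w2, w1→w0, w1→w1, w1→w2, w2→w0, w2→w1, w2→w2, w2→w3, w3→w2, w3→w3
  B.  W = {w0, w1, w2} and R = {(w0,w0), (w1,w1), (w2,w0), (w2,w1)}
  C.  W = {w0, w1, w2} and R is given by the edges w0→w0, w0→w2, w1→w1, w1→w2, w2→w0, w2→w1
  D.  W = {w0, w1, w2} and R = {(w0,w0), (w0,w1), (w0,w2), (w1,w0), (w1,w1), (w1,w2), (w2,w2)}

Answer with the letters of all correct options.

B, C

The schema p → ⟨R⟩p is the dual of axiom T; it is valid on a frame iff R is reflexive.
(A) R is reflexive (each world relates to itself), so the schema is valid here.
(B) R is not reflexive (not w2 R w2), so the schema fails here.
(C) R is not reflexive (not w2 R w2), so the schema fails here.
(D) R is reflexive (each world relates to itself), so the schema is valid here.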